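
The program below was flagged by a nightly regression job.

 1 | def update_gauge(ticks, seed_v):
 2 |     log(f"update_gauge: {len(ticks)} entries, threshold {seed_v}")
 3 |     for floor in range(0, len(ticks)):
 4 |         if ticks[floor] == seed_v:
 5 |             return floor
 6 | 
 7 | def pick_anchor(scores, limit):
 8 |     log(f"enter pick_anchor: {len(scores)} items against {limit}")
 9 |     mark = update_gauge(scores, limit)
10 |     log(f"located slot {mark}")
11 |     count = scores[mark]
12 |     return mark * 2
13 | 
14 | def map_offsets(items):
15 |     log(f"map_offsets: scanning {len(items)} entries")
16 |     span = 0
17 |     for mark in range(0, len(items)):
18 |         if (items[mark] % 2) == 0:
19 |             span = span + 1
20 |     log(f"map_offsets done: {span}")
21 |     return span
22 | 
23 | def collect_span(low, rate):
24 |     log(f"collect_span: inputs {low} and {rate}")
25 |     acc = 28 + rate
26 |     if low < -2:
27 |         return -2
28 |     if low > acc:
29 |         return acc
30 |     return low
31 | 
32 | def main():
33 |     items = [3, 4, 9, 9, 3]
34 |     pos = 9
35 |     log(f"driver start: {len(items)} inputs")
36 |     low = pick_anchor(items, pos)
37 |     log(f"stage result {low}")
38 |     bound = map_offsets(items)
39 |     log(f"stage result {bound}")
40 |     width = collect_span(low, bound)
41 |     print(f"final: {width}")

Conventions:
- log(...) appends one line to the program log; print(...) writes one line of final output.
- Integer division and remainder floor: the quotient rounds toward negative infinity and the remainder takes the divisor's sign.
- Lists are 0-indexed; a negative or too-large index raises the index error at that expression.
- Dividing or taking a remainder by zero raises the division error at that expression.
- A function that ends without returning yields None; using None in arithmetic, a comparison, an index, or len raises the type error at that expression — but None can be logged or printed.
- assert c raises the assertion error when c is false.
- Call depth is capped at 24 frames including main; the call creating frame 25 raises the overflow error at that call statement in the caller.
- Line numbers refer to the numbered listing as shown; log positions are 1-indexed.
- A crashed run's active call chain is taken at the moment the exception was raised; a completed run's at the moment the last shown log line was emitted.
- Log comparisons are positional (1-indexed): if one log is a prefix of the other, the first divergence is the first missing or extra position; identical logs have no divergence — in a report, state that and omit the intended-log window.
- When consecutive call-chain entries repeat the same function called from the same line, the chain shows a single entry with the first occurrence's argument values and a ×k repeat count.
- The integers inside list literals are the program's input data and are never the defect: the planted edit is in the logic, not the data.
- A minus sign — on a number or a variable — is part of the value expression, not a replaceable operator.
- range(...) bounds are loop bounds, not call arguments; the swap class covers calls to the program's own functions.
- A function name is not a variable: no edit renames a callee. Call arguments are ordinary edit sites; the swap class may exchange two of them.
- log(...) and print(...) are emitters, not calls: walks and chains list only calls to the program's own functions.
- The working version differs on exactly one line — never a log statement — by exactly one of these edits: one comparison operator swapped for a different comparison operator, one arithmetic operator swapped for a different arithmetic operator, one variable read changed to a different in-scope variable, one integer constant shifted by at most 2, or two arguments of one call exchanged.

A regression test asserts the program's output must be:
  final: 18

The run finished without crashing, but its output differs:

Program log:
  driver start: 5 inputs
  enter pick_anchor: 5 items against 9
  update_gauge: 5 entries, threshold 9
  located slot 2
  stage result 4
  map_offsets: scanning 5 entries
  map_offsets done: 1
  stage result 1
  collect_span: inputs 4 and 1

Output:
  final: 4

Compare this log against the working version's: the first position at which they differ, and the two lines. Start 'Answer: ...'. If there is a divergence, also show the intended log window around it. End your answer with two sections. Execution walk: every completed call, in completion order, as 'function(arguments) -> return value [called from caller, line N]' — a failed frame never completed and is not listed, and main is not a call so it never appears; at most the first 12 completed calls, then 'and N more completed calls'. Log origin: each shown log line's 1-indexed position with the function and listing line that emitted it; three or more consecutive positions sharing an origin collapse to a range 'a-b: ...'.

Answer: at position 5 the run shows 'stage result 4' where the working version logs 'stage result 18'.
Intended log window:
  3: update_gauge: 5 entries, threshold 9
  4: located slot 2
  5: stage result 18
  6: map_offsets: scanning 5 entries
Execution walk:
  update_gauge([3, 4, 9, 9, 3], 9) -> 2  [called from pick_anchor, line 9]
  pick_anchor([3, 4, 9, 9, 3], 9) -> 4  [called from main, line 36]
  map_offsets([3, 4, 9, 9, 3]) -> 1  [called from main, line 38]
  collect_span(4, 1) -> 4  [called from main, line 40]
Log origin:
  1: emitted by main (line 35)
  2: emitted by pick_anchor (line 8)
  3: emitted by update_gauge (line 2)
  4: emitted by pick_anchor (line 10)
  5: emitted by main (line 37)
  6: emitted by map_offsets (line 15)
  7: emitted by map_offsets (line 20)
  8: emitted by main (line 39)
  9: emitted by collect_span (line 24)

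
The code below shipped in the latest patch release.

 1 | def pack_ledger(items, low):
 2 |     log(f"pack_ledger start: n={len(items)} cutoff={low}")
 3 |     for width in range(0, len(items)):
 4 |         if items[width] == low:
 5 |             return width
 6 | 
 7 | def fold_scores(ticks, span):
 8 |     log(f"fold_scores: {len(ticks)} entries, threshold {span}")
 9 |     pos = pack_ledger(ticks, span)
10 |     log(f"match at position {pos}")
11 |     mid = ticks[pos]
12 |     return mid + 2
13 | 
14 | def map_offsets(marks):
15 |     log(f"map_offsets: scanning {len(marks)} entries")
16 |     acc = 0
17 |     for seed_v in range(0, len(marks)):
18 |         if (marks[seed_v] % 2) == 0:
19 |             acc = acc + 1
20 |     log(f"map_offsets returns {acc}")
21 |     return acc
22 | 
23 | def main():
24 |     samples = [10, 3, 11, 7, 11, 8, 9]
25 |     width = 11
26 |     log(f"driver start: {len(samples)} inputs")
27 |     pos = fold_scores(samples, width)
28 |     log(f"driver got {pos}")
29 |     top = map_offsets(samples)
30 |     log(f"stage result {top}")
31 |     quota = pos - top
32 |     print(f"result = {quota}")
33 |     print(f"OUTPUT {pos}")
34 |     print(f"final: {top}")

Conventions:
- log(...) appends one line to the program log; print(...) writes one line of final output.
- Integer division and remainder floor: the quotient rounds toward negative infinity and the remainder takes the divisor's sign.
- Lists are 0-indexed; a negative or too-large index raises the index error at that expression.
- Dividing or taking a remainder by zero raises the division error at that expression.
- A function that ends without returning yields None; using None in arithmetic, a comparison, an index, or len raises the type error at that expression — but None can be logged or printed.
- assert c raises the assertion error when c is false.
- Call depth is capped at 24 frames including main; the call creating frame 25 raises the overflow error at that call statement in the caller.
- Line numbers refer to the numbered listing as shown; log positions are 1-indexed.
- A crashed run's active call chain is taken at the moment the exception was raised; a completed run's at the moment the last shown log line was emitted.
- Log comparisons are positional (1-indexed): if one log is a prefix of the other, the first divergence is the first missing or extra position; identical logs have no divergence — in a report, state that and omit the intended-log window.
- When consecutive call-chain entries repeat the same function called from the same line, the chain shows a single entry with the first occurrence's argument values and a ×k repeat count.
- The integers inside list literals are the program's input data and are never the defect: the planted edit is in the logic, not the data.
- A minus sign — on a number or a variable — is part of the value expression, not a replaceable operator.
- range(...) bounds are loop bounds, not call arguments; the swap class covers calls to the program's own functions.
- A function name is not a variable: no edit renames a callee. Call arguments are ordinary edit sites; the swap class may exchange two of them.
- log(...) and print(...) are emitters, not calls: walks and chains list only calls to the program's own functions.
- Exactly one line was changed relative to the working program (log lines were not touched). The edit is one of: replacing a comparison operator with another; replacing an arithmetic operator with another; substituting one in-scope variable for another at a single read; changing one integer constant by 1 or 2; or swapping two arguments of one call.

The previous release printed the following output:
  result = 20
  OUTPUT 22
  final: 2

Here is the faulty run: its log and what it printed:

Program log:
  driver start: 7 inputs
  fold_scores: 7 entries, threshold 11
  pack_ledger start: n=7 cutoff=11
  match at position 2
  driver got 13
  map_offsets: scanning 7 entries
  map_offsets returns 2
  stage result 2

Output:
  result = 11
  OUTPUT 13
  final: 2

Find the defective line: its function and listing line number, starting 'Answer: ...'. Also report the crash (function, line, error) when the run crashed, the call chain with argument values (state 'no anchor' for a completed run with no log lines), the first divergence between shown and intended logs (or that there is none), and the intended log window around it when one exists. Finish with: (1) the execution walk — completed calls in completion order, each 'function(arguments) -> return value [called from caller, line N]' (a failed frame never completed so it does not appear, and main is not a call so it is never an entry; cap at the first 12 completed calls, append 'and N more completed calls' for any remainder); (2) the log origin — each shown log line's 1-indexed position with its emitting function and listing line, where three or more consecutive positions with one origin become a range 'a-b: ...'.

Answer: the defect is in fold_scores at line 12.
Key fact: Position 5 is the first bad log line: 'driver got 13' should read 'driver got 22'.
Call chain: main.
First divergence: position 5 — shown 'driver got 13', intended 'driver got 22'.
Intended log window:
  3: pack_ledger start: n=7 cutoff=11
  4: match at position 2
  5: driver got 22
  6: map_offsets: scanning 7 entries
Execution walk:
  pack_ledger([10, 3, 11, 7, 11, 8, 9], 11) -> 2  [called from fold_scores, line 9]
  fold_scores([10, 3, 11, 7, 11, 8, 9], 11) -> 13  [called from main, line 27]
  map_offsets([10, 3, 11, 7, 11, 8, 9]) -> 2  [called from main, line 29]
Origin of each log line:
  1: from main, line 26
  2: from fold_scores, line 8
  3: from pack_ledger, line 2
  4: from fold_scores, line 10
  5: from main, line 28
  6: from map_offsets, line 15
  7: from map_offsets, line 20
  8: from main, line 30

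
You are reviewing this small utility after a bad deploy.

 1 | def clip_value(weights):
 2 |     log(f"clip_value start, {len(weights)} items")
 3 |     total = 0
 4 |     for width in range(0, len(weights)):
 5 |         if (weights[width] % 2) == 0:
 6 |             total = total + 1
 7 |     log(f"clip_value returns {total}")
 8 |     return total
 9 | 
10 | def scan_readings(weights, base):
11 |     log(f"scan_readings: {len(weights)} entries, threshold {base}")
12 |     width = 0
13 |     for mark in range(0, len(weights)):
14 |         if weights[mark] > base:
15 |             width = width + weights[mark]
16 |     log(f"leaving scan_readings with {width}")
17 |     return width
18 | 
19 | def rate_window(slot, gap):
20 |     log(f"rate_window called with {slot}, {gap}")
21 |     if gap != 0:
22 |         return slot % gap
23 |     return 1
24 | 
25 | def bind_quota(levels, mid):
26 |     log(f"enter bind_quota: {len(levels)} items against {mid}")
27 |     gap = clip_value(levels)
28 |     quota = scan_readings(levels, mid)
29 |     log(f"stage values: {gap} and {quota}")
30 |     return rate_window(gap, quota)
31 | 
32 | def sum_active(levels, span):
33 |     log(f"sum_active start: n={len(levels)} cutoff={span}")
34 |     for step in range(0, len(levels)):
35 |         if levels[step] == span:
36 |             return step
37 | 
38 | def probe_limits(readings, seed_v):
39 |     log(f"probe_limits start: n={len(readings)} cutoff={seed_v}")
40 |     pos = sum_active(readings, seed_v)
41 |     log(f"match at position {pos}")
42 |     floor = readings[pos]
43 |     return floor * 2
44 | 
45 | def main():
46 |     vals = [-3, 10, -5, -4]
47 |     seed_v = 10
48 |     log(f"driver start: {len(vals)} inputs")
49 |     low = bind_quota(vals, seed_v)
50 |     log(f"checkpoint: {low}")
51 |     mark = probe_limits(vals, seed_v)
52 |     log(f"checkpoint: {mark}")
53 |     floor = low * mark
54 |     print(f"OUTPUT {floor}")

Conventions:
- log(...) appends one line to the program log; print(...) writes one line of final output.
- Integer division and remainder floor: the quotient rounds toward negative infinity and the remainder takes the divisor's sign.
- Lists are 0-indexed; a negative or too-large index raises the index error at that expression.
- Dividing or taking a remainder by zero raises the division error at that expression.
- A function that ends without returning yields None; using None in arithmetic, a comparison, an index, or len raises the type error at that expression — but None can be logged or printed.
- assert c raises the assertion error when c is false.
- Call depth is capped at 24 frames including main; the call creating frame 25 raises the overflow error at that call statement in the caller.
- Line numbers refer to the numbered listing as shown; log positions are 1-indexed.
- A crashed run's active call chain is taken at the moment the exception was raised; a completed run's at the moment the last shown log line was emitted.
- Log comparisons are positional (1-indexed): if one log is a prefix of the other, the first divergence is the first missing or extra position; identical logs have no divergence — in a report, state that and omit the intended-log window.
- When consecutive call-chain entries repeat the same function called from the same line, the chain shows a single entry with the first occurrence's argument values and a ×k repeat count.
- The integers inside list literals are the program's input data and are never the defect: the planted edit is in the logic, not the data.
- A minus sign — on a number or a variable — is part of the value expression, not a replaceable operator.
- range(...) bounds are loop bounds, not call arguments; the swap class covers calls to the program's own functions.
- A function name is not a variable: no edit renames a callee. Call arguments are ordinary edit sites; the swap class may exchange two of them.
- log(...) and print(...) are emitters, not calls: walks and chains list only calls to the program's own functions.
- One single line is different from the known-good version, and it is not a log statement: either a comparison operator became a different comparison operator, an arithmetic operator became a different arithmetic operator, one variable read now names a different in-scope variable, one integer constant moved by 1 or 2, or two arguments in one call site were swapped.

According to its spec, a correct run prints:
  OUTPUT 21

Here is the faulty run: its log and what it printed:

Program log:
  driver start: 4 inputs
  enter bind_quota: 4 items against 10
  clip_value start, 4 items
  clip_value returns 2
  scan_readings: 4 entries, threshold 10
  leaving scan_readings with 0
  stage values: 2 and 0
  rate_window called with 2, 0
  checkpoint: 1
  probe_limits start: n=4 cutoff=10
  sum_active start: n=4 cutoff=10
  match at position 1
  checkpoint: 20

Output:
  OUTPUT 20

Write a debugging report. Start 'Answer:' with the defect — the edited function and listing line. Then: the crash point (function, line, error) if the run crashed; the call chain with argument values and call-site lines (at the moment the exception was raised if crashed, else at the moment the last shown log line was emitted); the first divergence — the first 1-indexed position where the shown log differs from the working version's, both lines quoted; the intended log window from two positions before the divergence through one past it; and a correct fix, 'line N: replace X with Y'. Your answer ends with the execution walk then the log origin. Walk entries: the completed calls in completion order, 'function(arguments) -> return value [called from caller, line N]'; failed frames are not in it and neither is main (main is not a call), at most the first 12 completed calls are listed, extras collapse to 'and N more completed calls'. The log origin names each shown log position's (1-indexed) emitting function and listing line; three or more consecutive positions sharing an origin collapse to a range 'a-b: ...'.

Answer: the defect is in main at line 53.
The tell: No log line changed; the fault shows up purely in the output.
Call chain: main.
First divergence: there is none — every log position agrees.
Execution walk:
  clip_value([-3, 10, -5, -4]) -> 2  [called from bind_quota, line 27]
  scan_readings([-3, 10, -5, -4], 10) -> 0  [called from bind_quota, line 28]
  rate_window(2, 0) -> 1  [called from bind_quota, line 30]
  bind_quota([-3, 10, -5, -4], 10) -> 1  [called from main, line 49]
  sum_active([-3, 10, -5, -4], 10) -> 1  [called from probe_limits, line 40]
  probe_limits([-3, 10, -5, -4], 10) -> 20  [called from main, line 51]
Log origin:
  1: from main, line 48
  2: from bind_quota, line 26
  3: from clip_value, line 2
  4: from clip_value, line 7
  5: from scan_readings, line 11
  6: from scan_readings, line 16
  7: from bind_quota, line 29
  8: from rate_window, line 20
  9: from main, line 50
  10: from probe_limits, line 39
  11: from sum_active, line 33
  12: from probe_limits, line 41
  13: from main, line 52
A correct fix: line 53: replace `*` with `+`.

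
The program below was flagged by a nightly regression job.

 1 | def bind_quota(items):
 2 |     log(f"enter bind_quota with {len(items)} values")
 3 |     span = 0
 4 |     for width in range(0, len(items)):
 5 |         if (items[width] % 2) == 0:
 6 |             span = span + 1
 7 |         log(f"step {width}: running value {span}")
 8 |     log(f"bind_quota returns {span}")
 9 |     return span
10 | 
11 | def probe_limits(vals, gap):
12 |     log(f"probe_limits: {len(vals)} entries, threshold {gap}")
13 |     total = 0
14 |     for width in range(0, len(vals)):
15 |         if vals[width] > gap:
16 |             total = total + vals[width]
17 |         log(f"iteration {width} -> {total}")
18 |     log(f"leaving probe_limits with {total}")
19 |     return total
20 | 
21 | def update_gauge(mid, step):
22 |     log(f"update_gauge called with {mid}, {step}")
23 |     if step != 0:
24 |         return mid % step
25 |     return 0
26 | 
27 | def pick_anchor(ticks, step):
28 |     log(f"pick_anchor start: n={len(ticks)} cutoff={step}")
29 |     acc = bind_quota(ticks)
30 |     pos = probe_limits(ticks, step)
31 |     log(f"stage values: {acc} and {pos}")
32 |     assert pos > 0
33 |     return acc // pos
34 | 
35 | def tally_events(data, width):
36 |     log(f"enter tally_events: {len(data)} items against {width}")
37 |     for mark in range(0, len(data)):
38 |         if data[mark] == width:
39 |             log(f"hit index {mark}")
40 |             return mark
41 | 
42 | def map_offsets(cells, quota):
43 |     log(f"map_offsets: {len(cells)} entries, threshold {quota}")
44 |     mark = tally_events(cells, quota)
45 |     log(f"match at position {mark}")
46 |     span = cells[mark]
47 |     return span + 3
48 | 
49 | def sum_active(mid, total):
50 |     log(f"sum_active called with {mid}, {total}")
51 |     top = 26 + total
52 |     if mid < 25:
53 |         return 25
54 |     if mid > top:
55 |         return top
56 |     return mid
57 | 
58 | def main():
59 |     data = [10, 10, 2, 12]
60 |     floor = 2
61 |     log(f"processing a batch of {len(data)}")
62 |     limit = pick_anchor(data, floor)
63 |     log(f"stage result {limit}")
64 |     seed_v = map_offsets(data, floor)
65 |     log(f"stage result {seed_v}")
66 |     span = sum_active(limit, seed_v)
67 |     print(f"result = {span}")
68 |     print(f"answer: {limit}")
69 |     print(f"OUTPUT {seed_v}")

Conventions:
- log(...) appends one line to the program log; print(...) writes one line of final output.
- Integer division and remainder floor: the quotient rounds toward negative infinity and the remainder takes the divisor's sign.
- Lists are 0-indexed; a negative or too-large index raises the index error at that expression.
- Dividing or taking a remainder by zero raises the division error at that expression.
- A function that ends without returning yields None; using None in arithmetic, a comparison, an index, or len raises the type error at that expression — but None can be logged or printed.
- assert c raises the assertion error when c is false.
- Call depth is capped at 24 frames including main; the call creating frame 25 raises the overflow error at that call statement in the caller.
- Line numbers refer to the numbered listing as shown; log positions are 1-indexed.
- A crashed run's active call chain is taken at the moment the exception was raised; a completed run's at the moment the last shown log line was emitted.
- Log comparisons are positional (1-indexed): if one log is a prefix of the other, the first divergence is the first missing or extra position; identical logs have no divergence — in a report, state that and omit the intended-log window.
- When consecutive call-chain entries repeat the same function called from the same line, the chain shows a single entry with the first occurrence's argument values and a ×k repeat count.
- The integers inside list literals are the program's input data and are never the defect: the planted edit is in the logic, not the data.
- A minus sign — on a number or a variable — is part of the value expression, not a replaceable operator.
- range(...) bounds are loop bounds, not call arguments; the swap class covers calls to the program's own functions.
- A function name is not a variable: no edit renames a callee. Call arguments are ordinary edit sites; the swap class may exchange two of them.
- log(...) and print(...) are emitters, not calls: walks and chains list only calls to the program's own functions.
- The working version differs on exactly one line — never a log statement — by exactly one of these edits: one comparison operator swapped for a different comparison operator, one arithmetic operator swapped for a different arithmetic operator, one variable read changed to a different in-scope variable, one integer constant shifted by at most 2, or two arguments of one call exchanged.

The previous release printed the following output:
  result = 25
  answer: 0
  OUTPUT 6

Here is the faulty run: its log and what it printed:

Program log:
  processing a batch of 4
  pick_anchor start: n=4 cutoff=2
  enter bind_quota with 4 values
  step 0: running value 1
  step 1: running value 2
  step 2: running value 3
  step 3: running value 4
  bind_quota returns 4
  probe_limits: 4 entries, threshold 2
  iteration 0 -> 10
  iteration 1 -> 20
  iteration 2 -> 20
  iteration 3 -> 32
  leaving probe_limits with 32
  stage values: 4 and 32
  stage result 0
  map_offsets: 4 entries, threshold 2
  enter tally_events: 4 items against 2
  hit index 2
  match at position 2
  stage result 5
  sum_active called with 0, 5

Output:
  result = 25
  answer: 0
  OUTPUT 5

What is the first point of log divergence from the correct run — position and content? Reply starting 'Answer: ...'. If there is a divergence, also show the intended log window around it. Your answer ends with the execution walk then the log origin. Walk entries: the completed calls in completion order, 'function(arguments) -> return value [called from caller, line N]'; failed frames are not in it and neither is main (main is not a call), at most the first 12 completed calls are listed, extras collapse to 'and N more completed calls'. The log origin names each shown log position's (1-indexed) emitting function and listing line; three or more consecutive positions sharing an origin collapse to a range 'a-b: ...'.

Answer: position 21 — the shown line 'stage result 5' should read 'stage result 6'.
Intended log window:
  19: hit index 2
  20: match at position 2
  21: stage result 6
  22: sum_active called with 0, 6
Execution walk:
  bind_quota([10, 10, 2, 12]) -> 4  [called from pick_anchor, line 29]
  probe_limits([10, 10, 2, 12], 2) -> 32  [called from pick_anchor, line 30]
  pick_anchor([10, 10, 2, 12], 2) -> 0  [called from main, line 62]
  tally_events([10, 10, 2, 12], 2) -> 2  [called from map_offsets, line 44]
  map_offsets([10, 10, 2, 12], 2) -> 5  [called from main, line 64]
  sum_active(0, 5) -> 25  [called from main, line 66]
Origin of each log line:
  1: logged in main at line 61
  2: logged in pick_anchor at line 28
  3: logged in bind_quota at line 2
  4-7: logged in bind_quota at line 7
  8: logged in bind_quota at line 8
  9: logged in probe_limits at line 12
  10-13: logged in probe_limits at line 17
  14: logged in probe_limits at line 18
  15: logged in pick_anchor at line 31
  16: logged in main at line 63
  17: logged in map_offsets at line 43
  18: logged in tally_events at line 36
  19: logged in tally_events at line 39
  20: logged in map_offsets at line 45
  21: logged in main at line 65
  22: logged in sum_active at line 50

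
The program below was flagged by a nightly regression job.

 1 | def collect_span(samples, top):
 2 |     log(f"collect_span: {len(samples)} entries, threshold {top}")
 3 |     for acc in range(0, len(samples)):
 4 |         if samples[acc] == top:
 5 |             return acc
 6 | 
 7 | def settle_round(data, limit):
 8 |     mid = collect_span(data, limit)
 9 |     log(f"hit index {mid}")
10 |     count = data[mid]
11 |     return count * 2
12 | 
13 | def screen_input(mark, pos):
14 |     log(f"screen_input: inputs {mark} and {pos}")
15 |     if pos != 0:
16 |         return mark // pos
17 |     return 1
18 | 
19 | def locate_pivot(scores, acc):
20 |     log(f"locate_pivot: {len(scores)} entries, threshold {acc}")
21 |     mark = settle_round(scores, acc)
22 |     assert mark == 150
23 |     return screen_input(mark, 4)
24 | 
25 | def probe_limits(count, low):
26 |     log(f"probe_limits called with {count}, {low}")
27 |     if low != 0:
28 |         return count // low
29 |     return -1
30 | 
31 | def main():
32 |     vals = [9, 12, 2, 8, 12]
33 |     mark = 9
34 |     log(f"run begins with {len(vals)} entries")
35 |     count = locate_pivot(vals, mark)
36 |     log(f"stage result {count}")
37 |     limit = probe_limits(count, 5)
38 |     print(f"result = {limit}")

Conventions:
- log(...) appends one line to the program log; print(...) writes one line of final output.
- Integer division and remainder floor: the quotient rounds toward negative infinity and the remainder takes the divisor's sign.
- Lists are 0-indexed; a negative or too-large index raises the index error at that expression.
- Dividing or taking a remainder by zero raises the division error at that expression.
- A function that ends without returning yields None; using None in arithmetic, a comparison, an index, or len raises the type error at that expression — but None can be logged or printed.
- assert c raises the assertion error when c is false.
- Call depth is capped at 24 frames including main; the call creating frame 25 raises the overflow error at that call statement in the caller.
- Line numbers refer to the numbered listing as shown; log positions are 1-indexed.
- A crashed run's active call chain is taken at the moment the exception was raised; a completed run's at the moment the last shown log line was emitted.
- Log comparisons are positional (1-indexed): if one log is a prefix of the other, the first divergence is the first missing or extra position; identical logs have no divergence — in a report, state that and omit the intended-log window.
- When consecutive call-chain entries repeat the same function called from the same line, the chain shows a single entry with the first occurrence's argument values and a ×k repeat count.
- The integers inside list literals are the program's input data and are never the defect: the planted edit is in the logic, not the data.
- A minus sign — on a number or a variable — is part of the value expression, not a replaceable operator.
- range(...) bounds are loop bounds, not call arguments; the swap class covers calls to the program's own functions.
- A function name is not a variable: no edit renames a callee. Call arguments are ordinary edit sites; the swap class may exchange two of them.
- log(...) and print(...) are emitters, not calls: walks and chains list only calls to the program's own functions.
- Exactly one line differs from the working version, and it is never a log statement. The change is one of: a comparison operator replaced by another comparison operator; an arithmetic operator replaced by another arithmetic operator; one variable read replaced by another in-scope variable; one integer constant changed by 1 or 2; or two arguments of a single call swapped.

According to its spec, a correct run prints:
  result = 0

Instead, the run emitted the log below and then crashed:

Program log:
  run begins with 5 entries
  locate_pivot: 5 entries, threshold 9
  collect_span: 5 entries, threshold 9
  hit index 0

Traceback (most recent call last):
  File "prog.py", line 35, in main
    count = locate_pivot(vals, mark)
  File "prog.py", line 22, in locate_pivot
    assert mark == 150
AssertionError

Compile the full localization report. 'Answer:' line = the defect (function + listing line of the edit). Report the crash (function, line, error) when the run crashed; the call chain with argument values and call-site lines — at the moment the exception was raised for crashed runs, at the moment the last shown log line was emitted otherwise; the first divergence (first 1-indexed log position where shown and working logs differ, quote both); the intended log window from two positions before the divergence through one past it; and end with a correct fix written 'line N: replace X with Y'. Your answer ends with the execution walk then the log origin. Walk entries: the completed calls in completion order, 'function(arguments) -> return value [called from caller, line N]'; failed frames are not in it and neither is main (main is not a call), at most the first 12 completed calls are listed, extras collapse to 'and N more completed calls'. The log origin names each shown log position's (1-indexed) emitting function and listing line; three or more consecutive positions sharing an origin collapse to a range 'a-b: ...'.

Answer: the defect is in locate_pivot at line 22.
Key observation: After 4 matching log lines the faulty run goes silent, while the working version continues with 'screen_input: inputs 18 and 4'.
Crash: locate_pivot, line 22, AssertionError.
Call chain: main -> locate_pivot([9, 12, 2, 8, 12], 9) (called at line 35).
First divergence: position 5 — after 4 matching lines the faulty run goes silent; intended next line 'screen_input: inputs 18 and 4'.
Intended log window:
  3: collect_span: 5 entries, threshold 9
  4: hit index 0
  5: screen_input: inputs 18 and 4
  6: stage result 4
Execution walk:
  collect_span([9, 12, 2, 8, 12], 9) -> 0  [called from settle_round, line 8]
  settle_round([9, 12, 2, 8, 12], 9) -> 18  [called from locate_pivot, line 21]
Log line origins:
  1: from main, line 34
  2: from locate_pivot, line 20
  3: from collect_span, line 2
  4: from settle_round, line 9
A correct fix: line 22: replace `==` with `<=`.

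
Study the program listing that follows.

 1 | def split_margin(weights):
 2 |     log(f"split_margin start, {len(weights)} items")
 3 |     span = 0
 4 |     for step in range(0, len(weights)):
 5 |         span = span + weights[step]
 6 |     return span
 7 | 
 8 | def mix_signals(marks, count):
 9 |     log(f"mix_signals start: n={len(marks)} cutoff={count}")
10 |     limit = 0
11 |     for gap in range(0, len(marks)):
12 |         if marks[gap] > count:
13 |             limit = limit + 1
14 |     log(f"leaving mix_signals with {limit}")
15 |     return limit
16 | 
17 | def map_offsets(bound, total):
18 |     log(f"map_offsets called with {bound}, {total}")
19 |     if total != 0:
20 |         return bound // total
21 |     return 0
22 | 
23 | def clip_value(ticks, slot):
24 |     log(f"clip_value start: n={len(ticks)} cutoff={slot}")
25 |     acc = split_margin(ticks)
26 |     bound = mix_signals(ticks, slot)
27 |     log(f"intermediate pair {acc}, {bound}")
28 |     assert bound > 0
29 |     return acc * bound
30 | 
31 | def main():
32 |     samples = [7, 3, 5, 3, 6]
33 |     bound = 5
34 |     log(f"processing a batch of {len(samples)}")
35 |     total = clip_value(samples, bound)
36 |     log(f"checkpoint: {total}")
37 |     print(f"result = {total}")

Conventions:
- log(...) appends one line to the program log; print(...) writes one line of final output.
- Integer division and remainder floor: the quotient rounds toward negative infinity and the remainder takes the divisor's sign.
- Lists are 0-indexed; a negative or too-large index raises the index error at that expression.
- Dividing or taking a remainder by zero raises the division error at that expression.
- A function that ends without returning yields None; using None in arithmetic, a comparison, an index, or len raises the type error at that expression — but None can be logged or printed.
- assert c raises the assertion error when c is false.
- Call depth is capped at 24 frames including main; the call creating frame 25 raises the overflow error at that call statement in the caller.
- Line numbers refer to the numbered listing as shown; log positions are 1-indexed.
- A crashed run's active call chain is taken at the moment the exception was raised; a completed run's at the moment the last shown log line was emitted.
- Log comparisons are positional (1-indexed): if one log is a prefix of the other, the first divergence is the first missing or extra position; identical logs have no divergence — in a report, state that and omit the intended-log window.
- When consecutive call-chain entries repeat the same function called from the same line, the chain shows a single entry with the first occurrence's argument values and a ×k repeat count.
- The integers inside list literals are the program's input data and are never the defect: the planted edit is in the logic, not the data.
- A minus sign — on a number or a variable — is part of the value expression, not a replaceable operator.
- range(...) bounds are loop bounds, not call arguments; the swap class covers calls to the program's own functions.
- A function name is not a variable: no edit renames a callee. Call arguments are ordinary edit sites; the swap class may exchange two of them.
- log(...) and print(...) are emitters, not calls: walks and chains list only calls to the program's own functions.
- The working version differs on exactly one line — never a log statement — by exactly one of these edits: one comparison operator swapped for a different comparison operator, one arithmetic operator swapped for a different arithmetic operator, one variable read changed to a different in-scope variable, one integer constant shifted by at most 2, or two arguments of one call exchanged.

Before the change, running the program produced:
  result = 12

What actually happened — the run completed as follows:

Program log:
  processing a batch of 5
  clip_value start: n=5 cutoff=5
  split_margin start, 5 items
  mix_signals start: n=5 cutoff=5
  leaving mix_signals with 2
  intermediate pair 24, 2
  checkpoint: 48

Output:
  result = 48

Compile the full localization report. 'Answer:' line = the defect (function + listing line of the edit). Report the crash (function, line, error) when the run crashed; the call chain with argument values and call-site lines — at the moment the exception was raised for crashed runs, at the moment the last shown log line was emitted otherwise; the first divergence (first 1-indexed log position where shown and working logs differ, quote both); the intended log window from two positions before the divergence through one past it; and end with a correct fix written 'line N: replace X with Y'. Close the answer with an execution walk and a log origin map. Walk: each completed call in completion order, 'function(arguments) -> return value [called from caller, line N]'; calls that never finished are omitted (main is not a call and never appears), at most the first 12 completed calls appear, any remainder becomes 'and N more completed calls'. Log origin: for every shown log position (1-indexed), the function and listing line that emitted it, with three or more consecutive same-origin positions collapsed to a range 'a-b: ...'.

Answer: the defect is in clip_value at line 29.
The tell: The earliest visible damage is log position 7 — 'checkpoint: 48' rather than the intended 'checkpoint: 12'.
Call chain: main.
First divergence: position 7 — shown 'checkpoint: 48', intended 'checkpoint: 12'.
Intended log window:
  5: leaving mix_signals with 2
  6: intermediate pair 24, 2
  7: checkpoint: 12
Execution walk:
  split_margin([7, 3, 5, 3, 6]) -> 24  [called from clip_value, line 25]
  mix_signals([7, 3, 5, 3, 6], 5) -> 2  [called from clip_value, line 26]
  clip_value([7, 3, 5, 3, 6], 5) -> 48  [called from main, line 35]
Log origin:
  1: from main, line 34
  2: from clip_value, line 24
  3: from split_margin, line 2
  4: from mix_signals, line 9
  5: from mix_signals, line 14
  6: from clip_value, line 27
  7: from main, line 36
A correct fix: line 29: replace `*` with `//`.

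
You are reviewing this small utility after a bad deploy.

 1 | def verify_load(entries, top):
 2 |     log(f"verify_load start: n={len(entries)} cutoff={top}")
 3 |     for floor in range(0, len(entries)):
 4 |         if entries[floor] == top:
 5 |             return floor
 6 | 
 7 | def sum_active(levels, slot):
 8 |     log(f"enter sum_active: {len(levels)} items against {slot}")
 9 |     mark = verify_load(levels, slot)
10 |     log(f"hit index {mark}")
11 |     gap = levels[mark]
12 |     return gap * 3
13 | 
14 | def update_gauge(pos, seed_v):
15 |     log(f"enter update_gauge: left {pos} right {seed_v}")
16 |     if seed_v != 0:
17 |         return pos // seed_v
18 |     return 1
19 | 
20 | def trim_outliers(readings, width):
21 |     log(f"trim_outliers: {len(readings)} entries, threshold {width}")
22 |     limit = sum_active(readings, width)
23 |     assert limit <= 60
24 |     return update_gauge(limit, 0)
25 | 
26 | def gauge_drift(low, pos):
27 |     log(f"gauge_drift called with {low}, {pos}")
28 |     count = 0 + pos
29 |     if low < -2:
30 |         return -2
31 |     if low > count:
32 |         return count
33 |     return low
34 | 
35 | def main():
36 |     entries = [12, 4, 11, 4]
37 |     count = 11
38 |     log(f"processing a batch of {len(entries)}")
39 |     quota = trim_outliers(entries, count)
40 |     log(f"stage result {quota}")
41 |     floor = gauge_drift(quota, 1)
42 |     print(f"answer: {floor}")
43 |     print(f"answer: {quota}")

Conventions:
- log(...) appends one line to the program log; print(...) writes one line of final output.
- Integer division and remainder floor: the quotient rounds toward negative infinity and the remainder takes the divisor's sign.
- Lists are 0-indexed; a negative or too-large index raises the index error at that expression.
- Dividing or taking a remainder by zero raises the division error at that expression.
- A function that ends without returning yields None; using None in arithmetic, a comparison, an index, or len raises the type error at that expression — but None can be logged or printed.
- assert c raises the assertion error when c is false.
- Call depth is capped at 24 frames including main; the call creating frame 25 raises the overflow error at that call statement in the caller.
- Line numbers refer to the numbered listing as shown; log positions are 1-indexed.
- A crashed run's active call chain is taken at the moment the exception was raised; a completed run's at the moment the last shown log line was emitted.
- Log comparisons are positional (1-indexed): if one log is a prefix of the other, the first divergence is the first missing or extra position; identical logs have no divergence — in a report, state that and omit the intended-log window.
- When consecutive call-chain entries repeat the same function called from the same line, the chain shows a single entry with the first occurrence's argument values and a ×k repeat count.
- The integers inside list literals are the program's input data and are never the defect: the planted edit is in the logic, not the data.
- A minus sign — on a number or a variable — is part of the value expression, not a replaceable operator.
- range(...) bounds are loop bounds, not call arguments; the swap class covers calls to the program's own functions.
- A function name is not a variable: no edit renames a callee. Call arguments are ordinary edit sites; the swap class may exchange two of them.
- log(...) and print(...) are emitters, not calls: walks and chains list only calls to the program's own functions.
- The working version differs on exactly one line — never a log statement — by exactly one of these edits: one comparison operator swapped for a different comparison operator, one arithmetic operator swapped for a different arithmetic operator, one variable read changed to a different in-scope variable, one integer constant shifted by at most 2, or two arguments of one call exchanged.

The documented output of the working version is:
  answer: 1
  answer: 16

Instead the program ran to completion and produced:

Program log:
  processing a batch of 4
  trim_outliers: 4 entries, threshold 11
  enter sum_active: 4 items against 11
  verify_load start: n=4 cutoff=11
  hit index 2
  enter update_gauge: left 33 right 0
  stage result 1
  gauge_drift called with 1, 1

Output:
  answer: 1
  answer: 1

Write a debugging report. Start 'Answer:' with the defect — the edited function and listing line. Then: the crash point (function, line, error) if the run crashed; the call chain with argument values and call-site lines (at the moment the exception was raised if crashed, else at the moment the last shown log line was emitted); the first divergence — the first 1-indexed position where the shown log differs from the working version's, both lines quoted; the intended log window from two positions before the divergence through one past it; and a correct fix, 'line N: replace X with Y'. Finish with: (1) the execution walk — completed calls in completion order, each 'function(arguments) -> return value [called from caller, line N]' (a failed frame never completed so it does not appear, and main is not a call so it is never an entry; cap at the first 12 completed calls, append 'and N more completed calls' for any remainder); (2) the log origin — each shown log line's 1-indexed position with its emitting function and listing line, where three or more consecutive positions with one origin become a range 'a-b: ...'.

Answer: the defect is in trim_outliers at line 24.
Key fact: The log first diverges at position 6: the faulty run prints 'enter update_gauge: left 33 right 0' where the working version prints 'enter update_gauge: left 33 right 2'.
Call chain: main -> gauge_drift(1, 1) (called at line 41).
First divergence: position 6 — the shown line 'enter update_gauge: left 33 right 0' should read 'enter update_gauge: left 33 right 2'.
Intended log window:
  4: verify_load start: n=4 cutoff=11
  5: hit index 2
  6: enter update_gauge: left 33 right 2
  7: stage result 16
Execution walk:
  verify_load([12, 4, 11, 4], 11) -> 2  [called from sum_active, line 9]
  sum_active([12, 4, 11, 4], 11) -> 33  [called from trim_outliers, line 22]
  update_gauge(33, 0) -> 1  [called from trim_outliers, line 24]
  trim_outliers([12, 4, 11, 4], 11) -> 1  [called from main, line 39]
  gauge_drift(1, 1) -> 1  [called from main, line 41]
Log origins:
  1: emitted by main (line 38)
  2: emitted by trim_outliers (line 21)
  3: emitted by sum_active (line 8)
  4: emitted by verify_load (line 2)
  5: emitted by sum_active (line 10)
  6: emitted by update_gauge (line 15)
  7: emitted by main (line 40)
  8: emitted by gauge_drift (line 27)
A correct fix: line 24: replace `0` with `2`.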